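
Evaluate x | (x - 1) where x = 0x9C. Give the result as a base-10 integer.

x = 10011100 = 156
x - 1 = 10011011
OR    = 10011111 = 159
(x | (x - 1) sets all bits below the lowest set bit.)

159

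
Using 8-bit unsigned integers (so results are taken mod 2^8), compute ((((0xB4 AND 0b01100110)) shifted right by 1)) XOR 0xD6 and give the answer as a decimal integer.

0xB4 = 10110100
0b01100110 = 01100110
→ AND → 00100100 = 36
→ shifted right by 1 → 00010010 = 18
0xD6 = 11010110
→ XOR → 11000100 = 196

196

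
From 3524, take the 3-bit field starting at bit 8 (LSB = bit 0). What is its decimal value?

5

v = 110111000100
Shift right by 8: 1101
Mask low 3 bits: 101 = 5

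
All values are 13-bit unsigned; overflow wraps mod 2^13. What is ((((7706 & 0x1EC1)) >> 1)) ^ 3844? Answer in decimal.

7706 = 1111000011010
0x1EC1 = 1111011000001
→ & → 1111000000000 = 7680
→ >> 1 → 0111100000000 = 3840
3844 = 0111100000100
→ ^ → 0000000000100 = 4

4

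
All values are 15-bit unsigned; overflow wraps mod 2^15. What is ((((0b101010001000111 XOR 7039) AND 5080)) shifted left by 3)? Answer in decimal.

0b101010001000111 = 101010001000111
7039 = 001101101111111
→ XOR → 100111100111000 = 20280
5080 = 001001111011000
→ AND → 000001100011000 = 792
→ shifted left by 3 (mod 2^15) → 001100011000000 = 6336

6336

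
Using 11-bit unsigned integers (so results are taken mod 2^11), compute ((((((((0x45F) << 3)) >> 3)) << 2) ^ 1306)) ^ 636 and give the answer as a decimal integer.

0x45F = 10001011111
→ << 3 (mod 2^11) → 01011111000 = 760
→ >> 3 → 00001011111 = 95
→ << 2 (mod 2^11) → 00101111100 = 380
1306 = 10100011010
→ ^ → 10001100110 = 1126
636 = 01001111100
→ ^ → 11000011010 = 1562

1562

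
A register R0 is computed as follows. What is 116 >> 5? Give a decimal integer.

3

116 = 1110100
shift right by 5 → 0000011 = 3
(equivalently, floor(116 / 32))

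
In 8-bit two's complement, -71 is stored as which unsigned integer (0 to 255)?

185

71 in 8 bits: 01000111
Invert: 10111000
Add 1:  10111001 = 185
(Check: 2^8 - 71 = 256 - 71 = 185.)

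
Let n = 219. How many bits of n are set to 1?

219 = 11011011
Count the 1s: 1 + 1 + 1 + 1 + 1 + 1 = 6

6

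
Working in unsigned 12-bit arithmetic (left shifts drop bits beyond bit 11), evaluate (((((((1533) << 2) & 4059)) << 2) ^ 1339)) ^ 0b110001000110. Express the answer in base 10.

1597

1533 = 010111111101
→ << 2 (mod 2^12) → 011111110100 = 2036
4059 = 111111011011
→ & → 011111010000 = 2000
→ << 2 (mod 2^12) → 111101000000 = 3904
1339 = 010100111011
→ ^ → 101001111011 = 2683
0b110001000110 = 110001000110
→ ^ → 011000111101 = 1597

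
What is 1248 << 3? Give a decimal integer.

9984

1248 = 00010011100000
shift left by 3 → 10011100000000 = 9984
(equivalently, 1248 × 2^3 = 1248 × 8)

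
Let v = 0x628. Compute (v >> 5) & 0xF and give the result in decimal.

v = 11000101000
Shift right by 5: 110001
Mask low 4 bits: 0001 = 1

1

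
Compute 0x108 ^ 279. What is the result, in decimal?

0x108 = 100001000
279 = 100010111
XOR → 000011111 = 31

31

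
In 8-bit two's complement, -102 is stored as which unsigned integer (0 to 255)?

102 in 8 bits: 01100110
Invert: 10011001
Add 1:  10011010 = 154
(Check: 2^8 - 102 = 256 - 102 = 154.)

154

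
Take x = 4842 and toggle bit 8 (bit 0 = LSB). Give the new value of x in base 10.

5098

x = 1001011101010
bit 8 is currently 0; toggle it via x ^ (1 << 8) = x ^ 256
→ 1001111101010 = 5098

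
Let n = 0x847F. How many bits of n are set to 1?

0x847F = 1000010001111111
Count the 1s: 1 + 1 + 1 + 1 + 1 + 1 + 1 + 1 + 1 = 9

9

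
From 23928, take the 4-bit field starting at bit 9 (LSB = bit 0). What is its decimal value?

v = 101110101111000
Shift right by 9: 101110
Mask low 4 bits: 1110 = 14

14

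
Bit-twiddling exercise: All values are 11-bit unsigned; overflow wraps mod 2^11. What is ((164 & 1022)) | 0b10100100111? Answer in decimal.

164 = 00010100100
1022 = 01111111110
→ & → 00010100100 = 164
0b10100100111 = 10100100111
→ | → 10110100111 = 1447

1447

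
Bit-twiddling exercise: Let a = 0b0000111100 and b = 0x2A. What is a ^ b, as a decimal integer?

a = 111100
0x2A = 101010
XOR → 010110 = 22

22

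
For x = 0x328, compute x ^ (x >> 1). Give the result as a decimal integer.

x = 1100101000 = 808
x>>1 = 0110010100
XOR  = 1010111100 = 700
(x ^ (x >> 1) gives the standard binary-reflected Gray code of x.)

700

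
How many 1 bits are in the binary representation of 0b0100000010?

n = 100000010
Count the 1s: 1 + 1 = 2

2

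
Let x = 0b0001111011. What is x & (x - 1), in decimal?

x = 1111011 = 123
x - 1 = 1111010
AND   = 1111010 = 122
(x & (x - 1) clears the lowest set bit of x.)

122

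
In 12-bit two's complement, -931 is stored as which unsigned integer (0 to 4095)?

3165

931 in 12 bits: 001110100011
Invert: 110001011100
Add 1:  110001011101 = 3165
(Check: 2^12 - 931 = 4096 - 931 = 3165.)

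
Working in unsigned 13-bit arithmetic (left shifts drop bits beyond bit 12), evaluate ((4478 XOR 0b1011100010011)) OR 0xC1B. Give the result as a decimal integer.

3711

4478 = 1000101111110
0b1011100010011 = 1011100010011
→ XOR → 0011001101101 = 1645
0xC1B = 0110000011011
→ OR → 0111001111111 = 3711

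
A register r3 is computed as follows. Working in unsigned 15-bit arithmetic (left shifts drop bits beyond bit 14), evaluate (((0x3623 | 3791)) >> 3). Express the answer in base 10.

2013

0x3623 = 011011000100011
3791 = 000111011001111
→ | → 011111011101111 = 16111
→ >> 3 → 000011111011101 = 2013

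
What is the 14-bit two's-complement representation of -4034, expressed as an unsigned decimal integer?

4034 in 14 bits: 00111111000010
Invert: 11000000111101
Add 1:  11000000111110 = 12350
(Check: 2^14 - 4034 = 16384 - 4034 = 12350.)

12350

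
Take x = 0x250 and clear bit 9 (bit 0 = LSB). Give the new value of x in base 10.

x = 1001010000
bit 9 is currently 1; clear it via x & ~(1 << 9) = x & ~512
→ 0001010000 = 80

80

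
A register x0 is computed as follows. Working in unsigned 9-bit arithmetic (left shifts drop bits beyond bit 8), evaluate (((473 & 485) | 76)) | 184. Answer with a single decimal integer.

473 = 111011001
485 = 111100101
→ & → 111000001 = 449
76 = 001001100
→ | → 111001101 = 461
184 = 010111000
→ | → 111111101 = 509

509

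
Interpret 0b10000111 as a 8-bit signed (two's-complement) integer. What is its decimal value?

-121

pattern = 10000111 (MSB is 1 ⇒ negative)
Invert: 01111000, add 1 → 01111001 = 121, so the value is -121.
(Equivalently: 135 - 2^8 = 135 - 256 = -121.)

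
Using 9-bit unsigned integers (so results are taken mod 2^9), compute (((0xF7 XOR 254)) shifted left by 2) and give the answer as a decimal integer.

36

0xF7 = 011110111
254 = 011111110
→ XOR → 000001001 = 9
→ shifted left by 2 (mod 2^9) → 000100100 = 36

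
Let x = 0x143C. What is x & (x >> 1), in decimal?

x = 1010000111100 = 5180
x>>1 = 0101000011110
AND  = 0000000011100 = 28
(x & (x >> 1) has a 1 wherever x has two consecutive 1 bits.)

28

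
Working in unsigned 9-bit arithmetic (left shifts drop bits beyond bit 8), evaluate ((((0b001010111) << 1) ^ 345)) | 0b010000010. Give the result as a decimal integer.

0b001010111 = 001010111
→ << 1 (mod 2^9) → 010101110 = 174
345 = 101011001
→ ^ → 111110111 = 503
0b010000010 = 010000010
→ | → 111110111 = 503

503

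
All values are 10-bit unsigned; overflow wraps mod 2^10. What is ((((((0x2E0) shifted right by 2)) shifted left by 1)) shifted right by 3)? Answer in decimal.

0x2E0 = 1011100000
→ shifted right by 2 → 0010111000 = 184
→ shifted left by 1 (mod 2^10) → 0101110000 = 368
→ shifted right by 3 → 0000101110 = 46

46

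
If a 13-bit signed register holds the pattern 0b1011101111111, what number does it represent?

pattern = 1011101111111 (MSB is 1 ⇒ negative)
Invert: 0100010000000, add 1 → 0100010000001 = 2177, so the value is -2177.
(Equivalently: 6015 - 2^13 = 6015 - 8192 = -2177.)

-2177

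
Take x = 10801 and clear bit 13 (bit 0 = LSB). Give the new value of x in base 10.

2609

x = 0010101000110001
bit 13 is currently 1; clear it via x & ~(1 << 13) = x & ~8192
→ 0000101000110001 = 2609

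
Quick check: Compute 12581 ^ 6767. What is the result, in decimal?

11082

12581 = 11000100100101
6767 = 01101001101111
XOR → 10101101001010 = 11082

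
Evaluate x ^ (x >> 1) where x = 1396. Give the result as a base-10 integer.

x = 10101110100 = 1396
x>>1 = 01010111010
XOR  = 11111001110 = 1998
(x ^ (x >> 1) gives the standard binary-reflected Gray code of x.)

1998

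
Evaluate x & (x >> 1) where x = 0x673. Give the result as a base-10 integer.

561

x = 11001110011 = 1651
x>>1 = 01100111001
AND  = 01000110001 = 561
(x & (x >> 1) has a 1 wherever x has two consecutive 1 bits.)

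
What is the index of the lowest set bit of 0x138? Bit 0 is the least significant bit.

0x138 = 100111000
Trailing zeros: 3, so the lowest set bit is bit 3 (value 8).

3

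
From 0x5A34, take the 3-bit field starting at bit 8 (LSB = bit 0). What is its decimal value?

2

v = 101101000110100
Shift right by 8: 1011010
Mask low 3 bits: 010 = 2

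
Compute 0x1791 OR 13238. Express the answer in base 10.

14263

0x1791 = 01011110010001
13238 = 11001110110110
 OR → 11011110110111 = 14263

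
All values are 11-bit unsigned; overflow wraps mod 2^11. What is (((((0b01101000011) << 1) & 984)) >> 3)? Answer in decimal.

80

0b01101000011 = 01101000011
→ << 1 (mod 2^11) → 11010000110 = 1670
984 = 01111011000
→ & → 01010000000 = 640
→ >> 3 → 00001010000 = 80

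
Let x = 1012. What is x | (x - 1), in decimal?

1015

x = 1111110100 = 1012
x - 1 = 1111110011
OR    = 1111110111 = 1015
(x | (x - 1) sets all bits below the lowest set bit.)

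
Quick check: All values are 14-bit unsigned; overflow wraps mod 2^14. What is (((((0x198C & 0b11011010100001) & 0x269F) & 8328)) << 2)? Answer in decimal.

512

0x198C = 01100110001100
0b11011010100001 = 11011010100001
→ & → 01000010000000 = 4224
0x269F = 10011010011111
→ & → 00000010000000 = 128
8328 = 10000010001000
→ & → 00000010000000 = 128
→ << 2 (mod 2^14) → 00001000000000 = 512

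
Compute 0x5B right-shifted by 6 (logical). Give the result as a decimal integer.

1

0x5B = 1011011
shift right by 6 → 0000001 = 1
(equivalently, floor(91 / 64))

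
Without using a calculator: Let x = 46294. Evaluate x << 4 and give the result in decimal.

740704

46294 = 00001011010011010110
shift left by 4 → 10110100110101100000 = 740704
(equivalently, 46294 × 2^4 = 46294 × 16)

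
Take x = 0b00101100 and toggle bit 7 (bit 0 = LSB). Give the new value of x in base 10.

x = 00101100
bit 7 is currently 0; toggle it via x ^ (1 << 7) = x ^ 128
→ 10101100 = 172

172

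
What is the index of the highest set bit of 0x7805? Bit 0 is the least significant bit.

0x7805 = 111100000000101
The topmost 1 is at position 14 (since 2^14 = 16384 ≤ 30725 < 32768).

14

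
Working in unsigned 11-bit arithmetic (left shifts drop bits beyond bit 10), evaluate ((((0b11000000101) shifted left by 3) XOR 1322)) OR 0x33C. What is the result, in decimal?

1854

0b11000000101 = 11000000101
→ shifted left by 3 (mod 2^11) → 00000101000 = 40
1322 = 10100101010
→ XOR → 10100000010 = 1282
0x33C = 01100111100
→ OR → 11100111110 = 1854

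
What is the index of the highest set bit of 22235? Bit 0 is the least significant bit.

14

22235 = 101011011011011
The topmost 1 is at position 14 (since 2^14 = 16384 ≤ 22235 < 32768).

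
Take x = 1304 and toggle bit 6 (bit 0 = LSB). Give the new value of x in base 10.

1368

x = 10100011000
bit 6 is currently 0; toggle it via x ^ (1 << 6) = x ^ 64
→ 10101011000 = 1368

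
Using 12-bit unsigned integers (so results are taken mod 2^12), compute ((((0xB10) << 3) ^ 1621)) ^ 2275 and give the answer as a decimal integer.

0xB10 = 101100010000
→ << 3 (mod 2^12) → 100010000000 = 2176
1621 = 011001010101
→ ^ → 111011010101 = 3797
2275 = 100011100011
→ ^ → 011000110110 = 1590

1590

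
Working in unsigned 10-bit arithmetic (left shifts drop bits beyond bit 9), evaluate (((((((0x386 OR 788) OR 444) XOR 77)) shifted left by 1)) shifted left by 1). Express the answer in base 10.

0x386 = 1110000110
788 = 1100010100
→ OR → 1110010110 = 918
444 = 0110111100
→ OR → 1110111110 = 958
77 = 0001001101
→ XOR → 1111110011 = 1011
→ shifted left by 1 (mod 2^10) → 1111100110 = 998
→ shifted left by 1 (mod 2^10) → 1111001100 = 972

972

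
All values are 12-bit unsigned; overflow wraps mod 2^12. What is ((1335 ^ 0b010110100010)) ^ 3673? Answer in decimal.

1335 = 010100110111
0b010110100010 = 010110100010
→ ^ → 000010010101 = 149
3673 = 111001011001
→ ^ → 111011001100 = 3788

3788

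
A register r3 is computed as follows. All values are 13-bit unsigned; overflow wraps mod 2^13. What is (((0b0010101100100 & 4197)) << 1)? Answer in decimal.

0b0010101100100 = 0010101100100
4197 = 1000001100101
→ & → 0000001100100 = 100
→ << 1 (mod 2^13) → 0000011001000 = 200

200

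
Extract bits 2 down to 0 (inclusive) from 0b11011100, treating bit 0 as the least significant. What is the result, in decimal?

4

v = 11011100
Shift right by 0: 11011100
Mask low 3 bits: 100 = 4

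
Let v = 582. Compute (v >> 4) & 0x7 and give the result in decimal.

v = 1001000110
Shift right by 4: 100100
Mask low 3 bits: 100 = 4

4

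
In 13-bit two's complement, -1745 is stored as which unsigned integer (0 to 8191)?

1745 in 13 bits: 0011011010001
Invert: 1100100101110
Add 1:  1100100101111 = 6447
(Check: 2^13 - 1745 = 8192 - 1745 = 6447.)

6447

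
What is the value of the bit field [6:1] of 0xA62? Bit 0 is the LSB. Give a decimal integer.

49

v = 0101001100010
Shift right by 1: 010100110001
Mask low 6 bits: 110001 = 49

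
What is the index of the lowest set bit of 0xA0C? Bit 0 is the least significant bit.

0xA0C = 101000001100
Trailing zeros: 2, so the lowest set bit is bit 2 (value 4).

2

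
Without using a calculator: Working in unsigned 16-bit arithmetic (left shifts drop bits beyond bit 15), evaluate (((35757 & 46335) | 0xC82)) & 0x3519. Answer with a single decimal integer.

35757 = 1000101110101101
46335 = 1011010011111111
→ & → 1000000010101101 = 32941
0xC82 = 0000110010000010
→ | → 1000110010101111 = 36015
0x3519 = 0011010100011001
→ & → 0000010000001001 = 1033

1033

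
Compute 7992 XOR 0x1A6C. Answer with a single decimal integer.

7992 = 1111100111000
0x1A6C = 1101001101100
XOR → 0010101010100 = 1364

1364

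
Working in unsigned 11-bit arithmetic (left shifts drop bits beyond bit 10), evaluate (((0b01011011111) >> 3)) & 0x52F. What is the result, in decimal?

0b01011011111 = 01011011111
→ >> 3 → 00001011011 = 91
0x52F = 10100101111
→ & → 00000001011 = 11

11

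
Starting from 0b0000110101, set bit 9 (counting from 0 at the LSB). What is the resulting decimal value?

x = 0000110101
bit 9 is currently 0; set it via x | (1 << 9) = x | 512
→ 1000110101 = 565

565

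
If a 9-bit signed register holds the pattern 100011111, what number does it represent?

-225

pattern = 100011111 (MSB is 1 ⇒ negative)
Invert: 011100000, add 1 → 011100001 = 225, so the value is -225.
(Equivalently: 287 - 2^9 = 287 - 512 = -225.)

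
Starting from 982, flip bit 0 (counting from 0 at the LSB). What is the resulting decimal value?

x = 0001111010110
bit 0 is currently 0; toggle it via x ^ (1 << 0) = x ^ 1
→ 0001111010111 = 983

983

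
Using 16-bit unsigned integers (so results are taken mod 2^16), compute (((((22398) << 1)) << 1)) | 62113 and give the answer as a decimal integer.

22398 = 0101011101111110
→ << 1 (mod 2^16) → 1010111011111100 = 44796
→ << 1 (mod 2^16) → 0101110111111000 = 24056
62113 = 1111001010100001
→ | → 1111111111111001 = 65529

65529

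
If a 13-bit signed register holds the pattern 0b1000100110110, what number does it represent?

pattern = 1000100110110 (MSB is 1 ⇒ negative)
Invert: 0111011001001, add 1 → 0111011001010 = 3786, so the value is -3786.
(Equivalently: 4406 - 2^13 = 4406 - 8192 = -3786.)

-3786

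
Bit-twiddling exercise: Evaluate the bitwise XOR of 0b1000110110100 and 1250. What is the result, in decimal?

a = 1000110110100
1250 = 0010011100010
XOR → 1010101010110 = 5462

5462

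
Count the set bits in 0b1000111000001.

n = 1000111000001
Count the 1s: 1 + 1 + 1 + 1 + 1 = 5

5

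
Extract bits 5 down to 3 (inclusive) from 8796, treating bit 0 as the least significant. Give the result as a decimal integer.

v = 10001001011100
Shift right by 3: 10001001011
Mask low 3 bits: 011 = 3

3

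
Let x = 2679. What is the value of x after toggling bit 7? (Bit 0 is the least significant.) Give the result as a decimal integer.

x = 0000101001110111
bit 7 is currently 0; toggle it via x ^ (1 << 7) = x ^ 128
→ 0000101011110111 = 2807

2807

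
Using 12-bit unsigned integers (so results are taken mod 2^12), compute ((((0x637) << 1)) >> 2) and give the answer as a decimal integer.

795

0x637 = 011000110111
→ << 1 (mod 2^12) → 110001101110 = 3182
→ >> 2 → 001100011011 = 795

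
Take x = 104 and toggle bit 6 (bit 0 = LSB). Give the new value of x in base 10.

40

x = 0001101000
bit 6 is currently 1; toggle it via x ^ (1 << 6) = x ^ 64
→ 0000101000 = 40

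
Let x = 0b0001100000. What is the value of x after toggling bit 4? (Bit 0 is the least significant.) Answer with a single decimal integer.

x = 0001100000
bit 4 is currently 0; toggle it via x ^ (1 << 4) = x ^ 16
→ 0001110000 = 112

112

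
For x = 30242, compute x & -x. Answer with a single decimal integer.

2

x = 111011000100010 = 30242
-x (two's complement) = …000100111011110
AND   = 000000000000010 = 2
(x & -x isolates the lowest set bit of x.)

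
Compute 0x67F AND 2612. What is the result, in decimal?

0x67F = 011001111111
2612 = 101000110100
AND → 001000110100 = 564

564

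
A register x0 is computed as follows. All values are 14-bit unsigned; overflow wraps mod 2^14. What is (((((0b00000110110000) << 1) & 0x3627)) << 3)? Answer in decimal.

0b00000110110000 = 00000110110000
→ << 1 (mod 2^14) → 00001101100000 = 864
0x3627 = 11011000100111
→ & → 00001000100000 = 544
→ << 3 (mod 2^14) → 01000100000000 = 4352

4352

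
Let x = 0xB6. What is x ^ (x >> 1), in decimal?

237

x = 10110110 = 182
x>>1 = 01011011
XOR  = 11101101 = 237
(x ^ (x >> 1) gives the standard binary-reflected Gray code of x.)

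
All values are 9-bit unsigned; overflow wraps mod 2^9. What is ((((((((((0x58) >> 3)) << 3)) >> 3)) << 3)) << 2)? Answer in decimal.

0x58 = 001011000
→ >> 3 → 000001011 = 11
→ << 3 (mod 2^9) → 001011000 = 88
→ >> 3 → 000001011 = 11
→ << 3 (mod 2^9) → 001011000 = 88
→ << 2 (mod 2^9) → 101100000 = 352

352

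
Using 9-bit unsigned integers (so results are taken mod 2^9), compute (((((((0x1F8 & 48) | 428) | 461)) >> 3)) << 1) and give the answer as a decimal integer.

0x1F8 = 111111000
48 = 000110000
→ & → 000110000 = 48
428 = 110101100
→ | → 110111100 = 444
461 = 111001101
→ | → 111111101 = 509
→ >> 3 → 000111111 = 63
→ << 1 (mod 2^9) → 001111110 = 126

126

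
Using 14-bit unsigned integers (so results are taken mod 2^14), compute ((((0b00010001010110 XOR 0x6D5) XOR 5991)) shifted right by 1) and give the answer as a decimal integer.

2802

0b00010001010110 = 00010001010110
0x6D5 = 00011011010101
→ XOR → 00001010000011 = 643
5991 = 01011101100111
→ XOR → 01010111100100 = 5604
→ shifted right by 1 → 00101011110010 = 2802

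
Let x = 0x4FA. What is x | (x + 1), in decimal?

1275

x = 10011111010 = 1274
x + 1 = 10011111011
OR    = 10011111011 = 1275
(x | (x + 1) sets the lowest cleared bit.)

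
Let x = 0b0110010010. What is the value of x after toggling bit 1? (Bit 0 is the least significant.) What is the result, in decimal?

400

x = 0110010010
bit 1 is currently 1; toggle it via x ^ (1 << 1) = x ^ 2
→ 0110010000 = 400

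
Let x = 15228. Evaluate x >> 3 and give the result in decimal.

1903

15228 = 11101101111100
shift right by 3 → 00011101101111 = 1903
(equivalently, floor(15228 / 8))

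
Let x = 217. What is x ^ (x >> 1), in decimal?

181

x = 11011001 = 217
x>>1 = 01101100
XOR  = 10110101 = 181
(x ^ (x >> 1) gives the standard binary-reflected Gray code of x.)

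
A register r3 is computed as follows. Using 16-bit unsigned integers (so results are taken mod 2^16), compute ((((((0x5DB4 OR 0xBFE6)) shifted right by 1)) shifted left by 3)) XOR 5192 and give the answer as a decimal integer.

60304

0x5DB4 = 0101110110110100
0xBFE6 = 1011111111100110
→ OR → 1111111111110110 = 65526
→ shifted right by 1 → 0111111111111011 = 32763
→ shifted left by 3 (mod 2^16) → 1111111111011000 = 65496
5192 = 0001010001001000
→ XOR → 1110101110010000 = 60304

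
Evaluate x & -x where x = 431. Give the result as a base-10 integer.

x = 110101111 = 431
-x (two's complement) = …001010001
AND   = 000000001 = 1
(x & -x isolates the lowest set bit of x.)

1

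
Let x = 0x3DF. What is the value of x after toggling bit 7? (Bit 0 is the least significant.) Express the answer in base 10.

x = 001111011111
bit 7 is currently 1; toggle it via x ^ (1 << 7) = x ^ 128
→ 001101011111 = 863

863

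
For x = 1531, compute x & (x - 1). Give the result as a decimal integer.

1530

x = 10111111011 = 1531
x - 1 = 10111111010
AND   = 10111111010 = 1530
(x & (x - 1) clears the lowest set bit of x.)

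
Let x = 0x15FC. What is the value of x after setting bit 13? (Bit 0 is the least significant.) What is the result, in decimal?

x = 001010111111100
bit 13 is currently 0; set it via x | (1 << 13) = x | 8192
→ 011010111111100 = 13820

13820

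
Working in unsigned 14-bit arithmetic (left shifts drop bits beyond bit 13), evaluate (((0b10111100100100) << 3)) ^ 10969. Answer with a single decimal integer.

5113

0b10111100100100 = 10111100100100
→ << 3 (mod 2^14) → 11100100100000 = 14624
10969 = 10101011011001
→ ^ → 01001111111001 = 5113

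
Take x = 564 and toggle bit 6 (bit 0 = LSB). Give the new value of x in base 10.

628

x = 0001000110100
bit 6 is currently 0; toggle it via x ^ (1 << 6) = x ^ 64
→ 0001001110100 = 628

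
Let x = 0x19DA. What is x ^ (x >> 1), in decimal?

5431

x = 1100111011010 = 6618
x>>1 = 0110011101101
XOR  = 1010100110111 = 5431
(x ^ (x >> 1) gives the standard binary-reflected Gray code of x.)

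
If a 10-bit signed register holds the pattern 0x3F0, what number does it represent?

pattern = 1111110000 (MSB is 1 ⇒ negative)
Invert: 0000001111, add 1 → 0000010000 = 16, so the value is -16.
(Equivalently: 1008 - 2^10 = 1008 - 1024 = -16.)

-16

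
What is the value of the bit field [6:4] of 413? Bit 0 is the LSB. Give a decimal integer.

v = 0110011101
Shift right by 4: 011001
Mask low 3 bits: 001 = 1

1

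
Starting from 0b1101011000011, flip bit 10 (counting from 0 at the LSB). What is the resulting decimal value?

7875

x = 1101011000011
bit 10 is currently 0; toggle it via x ^ (1 << 10) = x ^ 1024
→ 1111011000011 = 7875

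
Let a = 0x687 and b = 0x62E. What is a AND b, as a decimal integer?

1542

0x687 = 11010000111
0x62E = 11000101110
AND → 11000000110 = 1542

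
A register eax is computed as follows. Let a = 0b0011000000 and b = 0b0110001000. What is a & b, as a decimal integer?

128

a = 011000000
b = 110001000
AND → 010000000 = 128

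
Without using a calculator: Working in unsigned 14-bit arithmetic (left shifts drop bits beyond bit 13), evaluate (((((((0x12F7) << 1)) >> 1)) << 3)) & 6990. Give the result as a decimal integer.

0x12F7 = 01001011110111
→ << 1 (mod 2^14) → 10010111101110 = 9710
→ >> 1 → 01001011110111 = 4855
→ << 3 (mod 2^14) → 01011110111000 = 6072
6990 = 01101101001110
→ & → 01001100001000 = 4872

4872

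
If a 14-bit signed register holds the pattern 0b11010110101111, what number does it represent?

pattern = 11010110101111 (MSB is 1 ⇒ negative)
Invert: 00101001010000, add 1 → 00101001010001 = 2641, so the value is -2641.
(Equivalently: 13743 - 2^14 = 13743 - 16384 = -2641.)

-2641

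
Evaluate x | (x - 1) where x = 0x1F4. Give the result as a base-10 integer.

503

x = 111110100 = 500
x - 1 = 111110011
OR    = 111110111 = 503
(x | (x - 1) sets all bits below the lowest set bit.)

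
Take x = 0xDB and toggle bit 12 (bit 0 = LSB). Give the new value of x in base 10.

4315

x = 0000011011011
bit 12 is currently 0; toggle it via x ^ (1 << 12) = x ^ 4096
→ 1000011011011 = 4315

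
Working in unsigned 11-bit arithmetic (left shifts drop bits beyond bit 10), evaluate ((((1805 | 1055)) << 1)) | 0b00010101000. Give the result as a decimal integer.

1805 = 11100001101
1055 = 10000011111
→ | → 11100011111 = 1823
→ << 1 (mod 2^11) → 11000111110 = 1598
0b00010101000 = 00010101000
→ | → 11010111110 = 1726

1726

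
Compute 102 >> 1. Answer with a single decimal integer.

102 = 1100110
shift right by 1 → 0110011 = 51
(equivalently, floor(102 / 2))

51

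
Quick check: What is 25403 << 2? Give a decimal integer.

25403 = 00110001100111011
shift left by 2 → 11000110011101100 = 101612
(equivalently, 25403 × 2^2 = 25403 × 4)

101612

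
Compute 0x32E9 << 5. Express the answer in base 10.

0x32E9 = 0000011001011101001
shift left by 5 → 1100101110100100000 = 417056
(equivalently, 13033 × 2^5 = 13033 × 32)

417056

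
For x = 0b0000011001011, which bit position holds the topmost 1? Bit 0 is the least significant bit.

0b0000011001011 = 11001011
The topmost 1 is at position 7 (since 2^7 = 128 ≤ 203 < 256).

7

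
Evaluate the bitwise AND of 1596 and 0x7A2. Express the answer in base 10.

1568

1596 = 11000111100
0x7A2 = 11110100010
AND → 11000100000 = 1568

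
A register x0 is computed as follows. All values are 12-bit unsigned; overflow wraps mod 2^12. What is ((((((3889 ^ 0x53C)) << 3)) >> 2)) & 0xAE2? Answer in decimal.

3889 = 111100110001
0x53C = 010100111100
→ ^ → 101000001101 = 2573
→ << 3 (mod 2^12) → 000001101000 = 104
→ >> 2 → 000000011010 = 26
0xAE2 = 101011100010
→ & → 000000000010 = 2

2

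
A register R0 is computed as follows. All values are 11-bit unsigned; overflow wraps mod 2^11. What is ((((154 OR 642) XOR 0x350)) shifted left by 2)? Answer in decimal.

154 = 00010011010
642 = 01010000010
→ OR → 01010011010 = 666
0x350 = 01101010000
→ XOR → 00111001010 = 458
→ shifted left by 2 (mod 2^11) → 11100101000 = 1832

1832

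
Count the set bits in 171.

171 = 10101011
Count the 1s: 1 + 1 + 1 + 1 + 1 = 5

5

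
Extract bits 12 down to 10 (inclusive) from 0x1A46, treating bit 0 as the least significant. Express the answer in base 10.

v = 1101001000110
Shift right by 10: 110
Mask low 3 bits: 110 = 6

6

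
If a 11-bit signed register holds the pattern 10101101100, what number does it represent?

pattern = 10101101100 (MSB is 1 ⇒ negative)
Invert: 01010010011, add 1 → 01010010100 = 660, so the value is -660.
(Equivalently: 1388 - 2^11 = 1388 - 2048 = -660.)

-660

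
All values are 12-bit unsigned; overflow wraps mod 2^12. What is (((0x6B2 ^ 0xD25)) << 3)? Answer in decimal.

0x6B2 = 011010110010
0xD25 = 110100100101
→ ^ → 101110010111 = 2967
→ << 3 (mod 2^12) → 110010111000 = 3256

3256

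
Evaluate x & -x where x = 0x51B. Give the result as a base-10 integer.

x = 10100011011 = 1307
-x (two's complement) = …01011100101
AND   = 00000000001 = 1
(x & -x isolates the lowest set bit of x.)

1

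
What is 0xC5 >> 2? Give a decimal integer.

49

0xC5 = 11000101
shift right by 2 → 00110001 = 49
(equivalently, floor(197 / 4))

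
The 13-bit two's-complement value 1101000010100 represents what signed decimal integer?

-1516

pattern = 1101000010100 (MSB is 1 ⇒ negative)
Invert: 0010111101011, add 1 → 0010111101100 = 1516, so the value is -1516.
(Equivalently: 6676 - 2^13 = 6676 - 8192 = -1516.)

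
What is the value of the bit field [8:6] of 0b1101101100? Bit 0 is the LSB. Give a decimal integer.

5

v = 1101101100
Shift right by 6: 1101
Mask low 3 bits: 101 = 5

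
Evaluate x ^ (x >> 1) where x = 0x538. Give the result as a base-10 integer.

x = 10100111000 = 1336
x>>1 = 01010011100
XOR  = 11110100100 = 1956
(x ^ (x >> 1) gives the standard binary-reflected Gray code of x.)

1956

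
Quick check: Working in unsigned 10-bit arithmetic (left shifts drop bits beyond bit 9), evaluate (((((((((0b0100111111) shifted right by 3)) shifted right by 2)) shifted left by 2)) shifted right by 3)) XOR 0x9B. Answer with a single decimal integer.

0b0100111111 = 0100111111
→ shifted right by 3 → 0000100111 = 39
→ shifted right by 2 → 0000001001 = 9
→ shifted left by 2 (mod 2^10) → 0000100100 = 36
→ shifted right by 3 → 0000000100 = 4
0x9B = 0010011011
→ XOR → 0010011111 = 159

159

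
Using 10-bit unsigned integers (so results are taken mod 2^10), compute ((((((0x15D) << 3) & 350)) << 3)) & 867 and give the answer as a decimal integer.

576

0x15D = 0101011101
→ << 3 (mod 2^10) → 1011101000 = 744
350 = 0101011110
→ & → 0001001000 = 72
→ << 3 (mod 2^10) → 1001000000 = 576
867 = 1101100011
→ & → 1001000000 = 576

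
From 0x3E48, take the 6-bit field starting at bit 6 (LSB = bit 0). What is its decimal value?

57

v = 11111001001000
Shift right by 6: 11111001
Mask low 6 bits: 111001 = 57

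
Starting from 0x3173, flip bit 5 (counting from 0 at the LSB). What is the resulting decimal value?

12627

x = 11000101110011
bit 5 is currently 1; toggle it via x ^ (1 << 5) = x ^ 32
→ 11000101010011 = 12627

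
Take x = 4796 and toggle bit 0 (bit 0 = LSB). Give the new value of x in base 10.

x = 1001010111100
bit 0 is currently 0; toggle it via x ^ (1 << 0) = x ^ 1
→ 1001010111101 = 4797

4797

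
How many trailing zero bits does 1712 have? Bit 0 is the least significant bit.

1712 = 11010110000
Trailing zeros: 4, so the lowest set bit is bit 4 (value 16).

4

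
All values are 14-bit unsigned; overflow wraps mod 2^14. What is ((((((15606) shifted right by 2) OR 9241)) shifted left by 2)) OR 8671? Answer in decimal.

15606 = 11110011110110
→ shifted right by 2 → 00111100111101 = 3901
9241 = 10010000011001
→ OR → 10111100111101 = 12093
→ shifted left by 2 (mod 2^14) → 11110011110100 = 15604
8671 = 10000111011111
→ OR → 11110111111111 = 15871

15871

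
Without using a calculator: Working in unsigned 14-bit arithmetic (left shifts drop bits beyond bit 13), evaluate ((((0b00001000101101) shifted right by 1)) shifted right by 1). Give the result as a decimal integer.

0b00001000101101 = 00001000101101
→ shifted right by 1 → 00000100010110 = 278
→ shifted right by 1 → 00000010001011 = 139

139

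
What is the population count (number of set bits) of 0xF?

4

0xF = 1111
Count the 1s: 1 + 1 + 1 + 1 = 4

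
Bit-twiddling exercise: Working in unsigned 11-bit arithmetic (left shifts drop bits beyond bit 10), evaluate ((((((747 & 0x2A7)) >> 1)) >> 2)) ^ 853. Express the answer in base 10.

747 = 01011101011
0x2A7 = 01010100111
→ & → 01010100011 = 675
→ >> 1 → 00101010001 = 337
→ >> 2 → 00001010100 = 84
853 = 01101010101
→ ^ → 01100000001 = 769

769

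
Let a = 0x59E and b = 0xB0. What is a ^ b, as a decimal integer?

1326

0x59E = 10110011110
0xB0 = 00010110000
XOR → 10100101110 = 1326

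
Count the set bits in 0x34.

0x34 = 110100
Count the 1s: 1 + 1 + 1 = 3

3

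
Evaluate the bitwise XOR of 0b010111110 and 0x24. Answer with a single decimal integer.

a = 10111110
0x24 = 00100100
XOR → 10011010 = 154

154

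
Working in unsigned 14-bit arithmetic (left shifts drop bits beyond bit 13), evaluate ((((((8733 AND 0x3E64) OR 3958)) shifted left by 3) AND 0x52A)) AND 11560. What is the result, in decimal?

8733 = 10001000011101
0x3E64 = 11111001100100
→ AND → 10001000000100 = 8708
3958 = 00111101110110
→ OR → 10111101110110 = 12150
→ shifted left by 3 (mod 2^14) → 11101110110000 = 15280
0x52A = 00010100101010
→ AND → 00000100100000 = 288
11560 = 10110100101000
→ AND → 00000100100000 = 288

288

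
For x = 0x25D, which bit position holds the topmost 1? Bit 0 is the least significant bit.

0x25D = 1001011101
The topmost 1 is at position 9 (since 2^9 = 512 ≤ 605 < 1024).

9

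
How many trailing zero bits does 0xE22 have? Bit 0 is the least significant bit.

0xE22 = 111000100010
Trailing zeros: 1, so the lowest set bit is bit 1 (value 2).

1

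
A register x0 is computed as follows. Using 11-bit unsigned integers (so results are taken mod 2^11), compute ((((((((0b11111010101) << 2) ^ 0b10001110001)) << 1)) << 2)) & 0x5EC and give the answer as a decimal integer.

0b11111010101 = 11111010101
→ << 2 (mod 2^11) → 11101010100 = 1876
0b10001110001 = 10001110001
→ ^ → 01100100101 = 805
→ << 1 (mod 2^11) → 11001001010 = 1610
→ << 2 (mod 2^11) → 00100101000 = 296
0x5EC = 10111101100
→ & → 00100101000 = 296

296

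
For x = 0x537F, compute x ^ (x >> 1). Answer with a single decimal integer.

x = 101001101111111 = 21375
x>>1 = 010100110111111
XOR  = 111101011000000 = 31424
(x ^ (x >> 1) gives the standard binary-reflected Gray code of x.)

31424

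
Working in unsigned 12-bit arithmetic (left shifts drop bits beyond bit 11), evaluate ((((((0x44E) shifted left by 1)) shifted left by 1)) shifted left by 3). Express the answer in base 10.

2496

0x44E = 010001001110
→ shifted left by 1 (mod 2^12) → 100010011100 = 2204
→ shifted left by 1 (mod 2^12) → 000100111000 = 312
→ shifted left by 3 (mod 2^12) → 100111000000 = 2496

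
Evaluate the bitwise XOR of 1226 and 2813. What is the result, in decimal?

1226 = 010011001010
2813 = 101011111101
XOR → 111000110111 = 3639

3639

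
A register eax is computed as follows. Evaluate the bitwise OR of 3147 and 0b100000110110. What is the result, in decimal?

3147 = 110001001011
b = 100000110110
 OR → 110001111111 = 3199

3199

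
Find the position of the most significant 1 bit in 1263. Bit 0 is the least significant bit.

10

1263 = 10011101111
The topmost 1 is at position 10 (since 2^10 = 1024 ≤ 1263 < 2048).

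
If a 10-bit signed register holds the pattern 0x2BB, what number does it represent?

-325

pattern = 1010111011 (MSB is 1 ⇒ negative)
Invert: 0101000100, add 1 → 0101000101 = 325, so the value is -325.
(Equivalently: 699 - 2^10 = 699 - 1024 = -325.)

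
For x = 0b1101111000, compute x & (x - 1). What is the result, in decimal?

880

x = 1101111000 = 888
x - 1 = 1101110111
AND   = 1101110000 = 880
(x & (x - 1) clears the lowest set bit of x.)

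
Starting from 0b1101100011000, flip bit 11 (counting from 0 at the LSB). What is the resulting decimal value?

4888

x = 1101100011000
bit 11 is currently 1; toggle it via x ^ (1 << 11) = x ^ 2048
→ 1001100011000 = 4888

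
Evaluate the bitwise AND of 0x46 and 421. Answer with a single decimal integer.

0x46 = 001000110
421 = 110100101
AND → 000000100 = 4

4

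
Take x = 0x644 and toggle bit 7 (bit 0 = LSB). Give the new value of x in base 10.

x = 00011001000100
bit 7 is currently 0; toggle it via x ^ (1 << 7) = x ^ 128
→ 00011011000100 = 1732

1732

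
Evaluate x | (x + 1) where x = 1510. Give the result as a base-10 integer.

1511

x = 10111100110 = 1510
x + 1 = 10111100111
OR    = 10111100111 = 1511
(x | (x + 1) sets the lowest cleared bit.)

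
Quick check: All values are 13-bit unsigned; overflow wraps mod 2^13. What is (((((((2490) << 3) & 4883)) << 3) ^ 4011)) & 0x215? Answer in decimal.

513

2490 = 0100110111010
→ << 3 (mod 2^13) → 0110111010000 = 3536
4883 = 1001100010011
→ & → 0000100010000 = 272
→ << 3 (mod 2^13) → 0100010000000 = 2176
4011 = 0111110101011
→ ^ → 0011100101011 = 1835
0x215 = 0001000010101
→ & → 0001000000001 = 513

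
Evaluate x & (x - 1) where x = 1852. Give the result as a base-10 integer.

x = 11100111100 = 1852
x - 1 = 11100111011
AND   = 11100111000 = 1848
(x & (x - 1) clears the lowest set bit of x.)

1848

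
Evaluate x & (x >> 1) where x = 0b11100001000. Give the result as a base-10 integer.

768

x = 11100001000 = 1800
x>>1 = 01110000100
AND  = 01100000000 = 768
(x & (x >> 1) has a 1 wherever x has two consecutive 1 bits.)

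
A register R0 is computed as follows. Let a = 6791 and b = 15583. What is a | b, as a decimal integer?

6791 = 01101010000111
15583 = 11110011011111
 OR → 11111011011111 = 16095

16095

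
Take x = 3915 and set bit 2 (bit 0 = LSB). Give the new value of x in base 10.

x = 0111101001011
bit 2 is currently 0; set it via x | (1 << 2) = x | 4
→ 0111101001111 = 3919

3919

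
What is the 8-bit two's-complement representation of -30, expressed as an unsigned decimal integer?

226

30 in 8 bits: 00011110
Invert: 11100001
Add 1:  11100010 = 226
(Check: 2^8 - 30 = 256 - 30 = 226.)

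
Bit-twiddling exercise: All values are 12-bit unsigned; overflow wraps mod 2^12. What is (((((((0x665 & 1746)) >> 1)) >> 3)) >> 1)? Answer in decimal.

0x665 = 011001100101
1746 = 011011010010
→ & → 011001000000 = 1600
→ >> 1 → 001100100000 = 800
→ >> 3 → 000001100100 = 100
→ >> 1 → 000000110010 = 50

50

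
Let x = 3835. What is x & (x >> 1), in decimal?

1657

x = 111011111011 = 3835
x>>1 = 011101111101
AND  = 011001111001 = 1657
(x & (x >> 1) has a 1 wherever x has two consecutive 1 bits.)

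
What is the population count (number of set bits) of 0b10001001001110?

n = 10001001001110
Count the 1s: 1 + 1 + 1 + 1 + 1 + 1 = 6

6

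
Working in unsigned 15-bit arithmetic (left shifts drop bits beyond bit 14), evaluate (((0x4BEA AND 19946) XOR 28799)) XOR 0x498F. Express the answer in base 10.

28698

0x4BEA = 100101111101010
19946 = 100110111101010
→ AND → 100100111101010 = 18922
28799 = 111000001111111
→ XOR → 011100110010101 = 14741
0x498F = 100100110001111
→ XOR → 111000000011010 = 28698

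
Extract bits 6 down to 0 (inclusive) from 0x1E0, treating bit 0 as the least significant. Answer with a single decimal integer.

v = 000111100000
Shift right by 0: 000111100000
Mask low 7 bits: 1100000 = 96

96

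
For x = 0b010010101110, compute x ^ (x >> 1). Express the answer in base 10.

1785

x = 10010101110 = 1198
x>>1 = 01001010111
XOR  = 11011111001 = 1785
(x ^ (x >> 1) gives the standard binary-reflected Gray code of x.)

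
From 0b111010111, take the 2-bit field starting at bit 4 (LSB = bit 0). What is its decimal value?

v = 111010111
Shift right by 4: 11101
Mask low 2 bits: 01 = 1

1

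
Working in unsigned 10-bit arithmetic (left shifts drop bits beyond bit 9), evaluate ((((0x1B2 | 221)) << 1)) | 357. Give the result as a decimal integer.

1023

0x1B2 = 0110110010
221 = 0011011101
→ | → 0111111111 = 511
→ << 1 (mod 2^10) → 1111111110 = 1022
357 = 0101100101
→ | → 1111111111 = 1023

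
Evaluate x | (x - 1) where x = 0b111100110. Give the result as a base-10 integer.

x = 111100110 = 486
x - 1 = 111100101
OR    = 111100111 = 487
(x | (x - 1) sets all bits below the lowest set bit.)

487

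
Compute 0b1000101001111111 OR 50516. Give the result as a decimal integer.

53119

a = 1000101001111111
50516 = 1100010101010100
 OR → 1100111101111111 = 53119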